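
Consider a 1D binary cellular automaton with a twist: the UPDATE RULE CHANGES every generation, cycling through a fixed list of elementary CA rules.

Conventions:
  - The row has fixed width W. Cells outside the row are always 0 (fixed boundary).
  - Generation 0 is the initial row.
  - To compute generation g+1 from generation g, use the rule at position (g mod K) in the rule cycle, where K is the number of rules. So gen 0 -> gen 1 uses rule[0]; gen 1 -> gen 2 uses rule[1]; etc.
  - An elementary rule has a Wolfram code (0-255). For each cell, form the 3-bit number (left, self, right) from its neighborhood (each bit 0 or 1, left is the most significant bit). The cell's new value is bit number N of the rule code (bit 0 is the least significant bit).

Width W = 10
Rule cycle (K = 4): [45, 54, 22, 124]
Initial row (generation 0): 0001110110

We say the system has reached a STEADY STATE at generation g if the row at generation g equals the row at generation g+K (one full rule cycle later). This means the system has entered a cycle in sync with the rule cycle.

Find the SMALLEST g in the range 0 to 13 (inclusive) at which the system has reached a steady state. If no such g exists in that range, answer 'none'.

Gen 0: 0001110110
Gen 1 (rule 45): 1101001100
Gen 2 (rule 54): 0011110010
Gen 3 (rule 22): 0100001111
Gen 4 (rule 124): 0110001001
Gen 5 (rule 45): 0100101001
Gen 6 (rule 54): 1111111111
Gen 7 (rule 22): 0000000000
Gen 8 (rule 124): 0000000000
Gen 9 (rule 45): 1111111111
Gen 10 (rule 54): 0000000000
Gen 11 (rule 22): 0000000000
Gen 12 (rule 124): 0000000000
Gen 13 (rule 45): 1111111111
Gen 14 (rule 54): 0000000000
Gen 15 (rule 22): 0000000000
Gen 16 (rule 124): 0000000000
Gen 17 (rule 45): 1111111111

Answer: 7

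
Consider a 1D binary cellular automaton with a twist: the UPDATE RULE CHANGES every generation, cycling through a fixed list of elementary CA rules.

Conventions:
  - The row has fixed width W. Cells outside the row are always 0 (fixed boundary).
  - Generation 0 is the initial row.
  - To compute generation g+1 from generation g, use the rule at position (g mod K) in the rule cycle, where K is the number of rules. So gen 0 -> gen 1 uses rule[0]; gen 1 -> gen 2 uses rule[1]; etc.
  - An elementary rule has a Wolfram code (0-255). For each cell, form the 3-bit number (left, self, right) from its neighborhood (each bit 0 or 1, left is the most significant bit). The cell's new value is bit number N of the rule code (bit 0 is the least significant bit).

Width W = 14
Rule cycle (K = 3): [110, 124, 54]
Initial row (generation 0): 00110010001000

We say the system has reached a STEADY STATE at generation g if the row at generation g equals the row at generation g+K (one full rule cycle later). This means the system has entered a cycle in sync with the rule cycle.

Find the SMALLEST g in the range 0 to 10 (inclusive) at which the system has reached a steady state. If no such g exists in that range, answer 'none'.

Gen 0: 00110010001000
Gen 1 (rule 110): 01110110011000
Gen 2 (rule 124): 01011111011100
Gen 3 (rule 54): 11100000100010
Gen 4 (rule 110): 10100001100110
Gen 5 (rule 124): 11110001110111
Gen 6 (rule 54): 00001010001000
Gen 7 (rule 110): 00011110011000
Gen 8 (rule 124): 00010011011100
Gen 9 (rule 54): 00111100100010
Gen 10 (rule 110): 01100101100110
Gen 11 (rule 124): 01110111110111
Gen 12 (rule 54): 10001000001000
Gen 13 (rule 110): 10011000011000

Answer: none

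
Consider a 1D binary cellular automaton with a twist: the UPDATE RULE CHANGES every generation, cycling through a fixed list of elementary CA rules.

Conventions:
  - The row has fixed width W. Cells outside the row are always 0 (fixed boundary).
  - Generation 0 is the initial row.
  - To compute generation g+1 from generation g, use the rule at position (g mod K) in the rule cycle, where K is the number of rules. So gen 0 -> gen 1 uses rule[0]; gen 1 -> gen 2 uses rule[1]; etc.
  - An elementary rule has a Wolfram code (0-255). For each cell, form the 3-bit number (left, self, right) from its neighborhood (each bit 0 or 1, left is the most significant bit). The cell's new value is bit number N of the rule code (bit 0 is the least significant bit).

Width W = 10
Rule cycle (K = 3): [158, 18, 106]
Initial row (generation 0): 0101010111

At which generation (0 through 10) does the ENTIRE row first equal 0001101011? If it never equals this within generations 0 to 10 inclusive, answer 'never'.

Answer: never

Derivation:
Gen 0: 0101010111
Gen 1 (rule 158): 1101010110
Gen 2 (rule 18): 0000000001
Gen 3 (rule 106): 0000000010
Gen 4 (rule 158): 0000000111
Gen 5 (rule 18): 0000001000
Gen 6 (rule 106): 0000010000
Gen 7 (rule 158): 0000111000
Gen 8 (rule 18): 0001000100
Gen 9 (rule 106): 0010001000
Gen 10 (rule 158): 0111011100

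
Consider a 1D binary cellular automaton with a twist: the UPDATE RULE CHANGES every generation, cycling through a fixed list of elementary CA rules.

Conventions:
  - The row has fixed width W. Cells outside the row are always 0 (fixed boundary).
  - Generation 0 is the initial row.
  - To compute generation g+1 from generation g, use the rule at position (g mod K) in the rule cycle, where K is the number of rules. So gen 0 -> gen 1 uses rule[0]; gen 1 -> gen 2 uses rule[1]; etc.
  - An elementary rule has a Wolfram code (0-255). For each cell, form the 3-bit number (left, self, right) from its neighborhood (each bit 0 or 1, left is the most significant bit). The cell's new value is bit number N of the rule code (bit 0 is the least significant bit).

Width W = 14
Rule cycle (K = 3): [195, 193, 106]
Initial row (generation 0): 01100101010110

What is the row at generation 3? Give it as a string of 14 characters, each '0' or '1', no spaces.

Answer: 00000110001000

Derivation:
Gen 0: 01100101010110
Gen 1 (rule 195): 10101000000010
Gen 2 (rule 193): 00000011111000
Gen 3 (rule 106): 00000110001000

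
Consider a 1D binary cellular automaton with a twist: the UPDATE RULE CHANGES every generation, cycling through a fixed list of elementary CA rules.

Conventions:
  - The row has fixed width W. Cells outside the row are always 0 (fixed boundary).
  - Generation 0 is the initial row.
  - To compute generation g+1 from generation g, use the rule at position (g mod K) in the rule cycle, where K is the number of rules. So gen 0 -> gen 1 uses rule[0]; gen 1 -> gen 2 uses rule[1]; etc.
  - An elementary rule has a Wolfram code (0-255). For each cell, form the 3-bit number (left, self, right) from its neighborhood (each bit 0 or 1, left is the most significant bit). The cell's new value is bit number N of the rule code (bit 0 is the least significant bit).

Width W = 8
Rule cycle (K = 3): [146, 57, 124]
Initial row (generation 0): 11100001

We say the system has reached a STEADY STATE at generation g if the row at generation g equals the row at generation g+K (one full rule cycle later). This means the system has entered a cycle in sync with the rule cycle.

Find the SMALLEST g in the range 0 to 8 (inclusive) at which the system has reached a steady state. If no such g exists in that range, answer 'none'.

Answer: 3

Derivation:
Gen 0: 11100001
Gen 1 (rule 146): 01010010
Gen 2 (rule 57): 00101001
Gen 3 (rule 124): 00111101
Gen 4 (rule 146): 01011000
Gen 5 (rule 57): 00110111
Gen 6 (rule 124): 00111101
Gen 7 (rule 146): 01011000
Gen 8 (rule 57): 00110111
Gen 9 (rule 124): 00111101
Gen 10 (rule 146): 01011000
Gen 11 (rule 57): 00110111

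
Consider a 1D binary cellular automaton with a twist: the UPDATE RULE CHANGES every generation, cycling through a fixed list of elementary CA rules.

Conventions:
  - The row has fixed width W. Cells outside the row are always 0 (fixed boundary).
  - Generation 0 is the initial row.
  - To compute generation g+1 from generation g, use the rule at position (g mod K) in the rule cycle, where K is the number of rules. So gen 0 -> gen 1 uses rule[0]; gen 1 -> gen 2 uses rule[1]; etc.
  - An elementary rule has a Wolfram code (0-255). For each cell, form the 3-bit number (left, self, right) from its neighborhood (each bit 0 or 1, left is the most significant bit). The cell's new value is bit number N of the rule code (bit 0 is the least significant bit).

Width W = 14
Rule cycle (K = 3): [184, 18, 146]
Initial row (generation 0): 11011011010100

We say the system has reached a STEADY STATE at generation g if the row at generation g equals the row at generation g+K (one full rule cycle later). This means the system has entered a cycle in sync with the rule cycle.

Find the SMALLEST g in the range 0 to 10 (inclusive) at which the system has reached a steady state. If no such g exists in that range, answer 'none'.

Gen 0: 11011011010100
Gen 1 (rule 184): 10110110101010
Gen 2 (rule 18): 00000000000001
Gen 3 (rule 146): 00000000000010
Gen 4 (rule 184): 00000000000001
Gen 5 (rule 18): 00000000000010
Gen 6 (rule 146): 00000000000101
Gen 7 (rule 184): 00000000000010
Gen 8 (rule 18): 00000000000101
Gen 9 (rule 146): 00000000001000
Gen 10 (rule 184): 00000000000100
Gen 11 (rule 18): 00000000001010
Gen 12 (rule 146): 00000000010001
Gen 13 (rule 184): 00000000001000

Answer: none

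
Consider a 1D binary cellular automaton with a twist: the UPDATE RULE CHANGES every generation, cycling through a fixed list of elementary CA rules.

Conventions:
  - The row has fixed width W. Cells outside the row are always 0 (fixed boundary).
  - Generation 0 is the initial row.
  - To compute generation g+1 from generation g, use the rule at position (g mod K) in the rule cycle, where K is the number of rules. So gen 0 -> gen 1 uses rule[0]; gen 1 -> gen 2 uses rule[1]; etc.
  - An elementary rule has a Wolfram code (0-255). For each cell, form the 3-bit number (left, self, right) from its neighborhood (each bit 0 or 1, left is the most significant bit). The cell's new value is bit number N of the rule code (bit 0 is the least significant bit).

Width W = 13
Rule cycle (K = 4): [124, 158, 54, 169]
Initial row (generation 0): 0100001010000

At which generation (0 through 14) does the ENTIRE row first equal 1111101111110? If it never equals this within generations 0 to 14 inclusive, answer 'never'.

Answer: 5

Derivation:
Gen 0: 0100001010000
Gen 1 (rule 124): 0110001111000
Gen 2 (rule 158): 1101011110100
Gen 3 (rule 54): 0011100001110
Gen 4 (rule 169): 1011001101100
Gen 5 (rule 124): 1111101111110
Gen 6 (rule 158): 1111001111101
Gen 7 (rule 54): 0000110000011
Gen 8 (rule 169): 1110100111010
Gen 9 (rule 124): 1011110101111
Gen 10 (rule 158): 1011100101110
Gen 11 (rule 54): 1100011110001
Gen 12 (rule 169): 1001011100100
Gen 13 (rule 124): 1101110110110
Gen 14 (rule 158): 1001100100101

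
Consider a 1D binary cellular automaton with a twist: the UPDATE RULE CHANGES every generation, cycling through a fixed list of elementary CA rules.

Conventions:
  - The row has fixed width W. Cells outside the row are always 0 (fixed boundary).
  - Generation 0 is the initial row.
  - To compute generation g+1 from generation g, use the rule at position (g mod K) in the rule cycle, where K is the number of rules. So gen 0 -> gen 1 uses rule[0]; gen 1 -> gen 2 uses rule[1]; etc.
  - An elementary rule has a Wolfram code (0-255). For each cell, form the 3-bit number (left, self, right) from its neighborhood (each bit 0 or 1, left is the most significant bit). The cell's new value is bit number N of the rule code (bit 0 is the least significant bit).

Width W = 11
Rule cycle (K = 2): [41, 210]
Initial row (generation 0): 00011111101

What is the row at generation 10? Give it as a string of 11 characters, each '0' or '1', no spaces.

Answer: 10100101101

Derivation:
Gen 0: 00011111101
Gen 1 (rule 41): 11010000010
Gen 2 (rule 210): 01001000101
Gen 3 (rule 41): 00000010010
Gen 4 (rule 210): 00000101101
Gen 5 (rule 41): 11110011010
Gen 6 (rule 210): 01111101001
Gen 7 (rule 41): 01000010000
Gen 8 (rule 210): 10100101000
Gen 9 (rule 41): 01000010011
Gen 10 (rule 210): 10100101101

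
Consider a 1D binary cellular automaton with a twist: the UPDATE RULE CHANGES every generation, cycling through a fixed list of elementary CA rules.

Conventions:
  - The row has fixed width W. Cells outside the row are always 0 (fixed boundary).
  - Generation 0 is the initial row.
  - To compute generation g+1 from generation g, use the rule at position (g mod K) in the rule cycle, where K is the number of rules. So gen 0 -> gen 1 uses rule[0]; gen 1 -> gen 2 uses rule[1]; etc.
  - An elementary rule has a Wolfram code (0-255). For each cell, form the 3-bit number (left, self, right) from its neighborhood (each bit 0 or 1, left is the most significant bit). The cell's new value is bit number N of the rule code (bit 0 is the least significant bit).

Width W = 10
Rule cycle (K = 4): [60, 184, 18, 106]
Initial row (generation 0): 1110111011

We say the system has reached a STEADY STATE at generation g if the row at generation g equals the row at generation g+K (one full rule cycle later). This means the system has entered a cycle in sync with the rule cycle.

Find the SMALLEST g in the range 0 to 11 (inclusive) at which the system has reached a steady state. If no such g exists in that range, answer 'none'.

Gen 0: 1110111011
Gen 1 (rule 60): 1001100110
Gen 2 (rule 184): 0101010101
Gen 3 (rule 18): 1000000000
Gen 4 (rule 106): 0000000000
Gen 5 (rule 60): 0000000000
Gen 6 (rule 184): 0000000000
Gen 7 (rule 18): 0000000000
Gen 8 (rule 106): 0000000000
Gen 9 (rule 60): 0000000000
Gen 10 (rule 184): 0000000000
Gen 11 (rule 18): 0000000000
Gen 12 (rule 106): 0000000000
Gen 13 (rule 60): 0000000000
Gen 14 (rule 184): 0000000000
Gen 15 (rule 18): 0000000000

Answer: 4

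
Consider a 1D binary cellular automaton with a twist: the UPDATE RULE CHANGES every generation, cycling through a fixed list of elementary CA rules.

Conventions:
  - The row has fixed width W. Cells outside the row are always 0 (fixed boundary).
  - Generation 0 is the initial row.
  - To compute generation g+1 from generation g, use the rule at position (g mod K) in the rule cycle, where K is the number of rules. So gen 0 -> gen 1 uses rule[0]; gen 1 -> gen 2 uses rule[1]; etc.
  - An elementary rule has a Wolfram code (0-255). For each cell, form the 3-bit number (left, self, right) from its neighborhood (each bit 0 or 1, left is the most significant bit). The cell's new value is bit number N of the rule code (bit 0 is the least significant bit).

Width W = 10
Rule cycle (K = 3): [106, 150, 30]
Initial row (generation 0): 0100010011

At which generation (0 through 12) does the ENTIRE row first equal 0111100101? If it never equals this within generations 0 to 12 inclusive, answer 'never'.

Gen 0: 0100010011
Gen 1 (rule 106): 1000100111
Gen 2 (rule 150): 1101111010
Gen 3 (rule 30): 1001000011
Gen 4 (rule 106): 0010000111
Gen 5 (rule 150): 0111001010
Gen 6 (rule 30): 1100111011
Gen 7 (rule 106): 1101101111
Gen 8 (rule 150): 0000000110
Gen 9 (rule 30): 0000001101
Gen 10 (rule 106): 0000011110
Gen 11 (rule 150): 0000101101
Gen 12 (rule 30): 0001101001

Answer: never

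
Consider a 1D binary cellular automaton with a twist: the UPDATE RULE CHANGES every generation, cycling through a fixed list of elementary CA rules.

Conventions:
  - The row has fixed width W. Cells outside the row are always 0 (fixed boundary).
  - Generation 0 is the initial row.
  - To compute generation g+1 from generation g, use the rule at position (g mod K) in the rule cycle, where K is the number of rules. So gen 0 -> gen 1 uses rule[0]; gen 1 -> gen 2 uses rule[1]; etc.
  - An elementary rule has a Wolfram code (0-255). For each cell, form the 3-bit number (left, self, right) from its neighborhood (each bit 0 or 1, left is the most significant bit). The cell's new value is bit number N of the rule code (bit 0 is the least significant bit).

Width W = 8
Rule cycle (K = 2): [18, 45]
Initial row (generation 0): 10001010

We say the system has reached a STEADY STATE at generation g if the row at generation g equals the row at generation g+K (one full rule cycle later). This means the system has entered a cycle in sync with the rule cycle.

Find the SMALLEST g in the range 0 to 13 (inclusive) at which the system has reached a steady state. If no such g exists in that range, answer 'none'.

Gen 0: 10001010
Gen 1 (rule 18): 01010001
Gen 2 (rule 45): 01110101
Gen 3 (rule 18): 10000000
Gen 4 (rule 45): 10111111
Gen 5 (rule 18): 00000000
Gen 6 (rule 45): 11111111
Gen 7 (rule 18): 00000000
Gen 8 (rule 45): 11111111
Gen 9 (rule 18): 00000000
Gen 10 (rule 45): 11111111
Gen 11 (rule 18): 00000000
Gen 12 (rule 45): 11111111
Gen 13 (rule 18): 00000000
Gen 14 (rule 45): 11111111
Gen 15 (rule 18): 00000000

Answer: 5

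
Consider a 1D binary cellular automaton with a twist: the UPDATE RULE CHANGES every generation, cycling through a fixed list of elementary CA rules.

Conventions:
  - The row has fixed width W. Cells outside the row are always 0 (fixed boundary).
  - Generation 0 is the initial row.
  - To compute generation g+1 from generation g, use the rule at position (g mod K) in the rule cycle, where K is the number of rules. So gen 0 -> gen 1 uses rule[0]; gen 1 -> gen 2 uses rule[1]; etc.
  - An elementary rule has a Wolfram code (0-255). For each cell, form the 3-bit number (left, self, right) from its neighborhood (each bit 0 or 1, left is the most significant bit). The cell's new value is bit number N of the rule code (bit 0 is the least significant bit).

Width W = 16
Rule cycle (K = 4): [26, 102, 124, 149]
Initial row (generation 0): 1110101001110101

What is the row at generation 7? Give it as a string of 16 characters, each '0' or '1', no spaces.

Answer: 1111111001111000

Derivation:
Gen 0: 1110101001110101
Gen 1 (rule 26): 1000000111000000
Gen 2 (rule 102): 1000001001000000
Gen 3 (rule 124): 1100001101100000
Gen 4 (rule 149): 0011100000011111
Gen 5 (rule 26): 0110010000110000
Gen 6 (rule 102): 1010110001010000
Gen 7 (rule 124): 1111111001111000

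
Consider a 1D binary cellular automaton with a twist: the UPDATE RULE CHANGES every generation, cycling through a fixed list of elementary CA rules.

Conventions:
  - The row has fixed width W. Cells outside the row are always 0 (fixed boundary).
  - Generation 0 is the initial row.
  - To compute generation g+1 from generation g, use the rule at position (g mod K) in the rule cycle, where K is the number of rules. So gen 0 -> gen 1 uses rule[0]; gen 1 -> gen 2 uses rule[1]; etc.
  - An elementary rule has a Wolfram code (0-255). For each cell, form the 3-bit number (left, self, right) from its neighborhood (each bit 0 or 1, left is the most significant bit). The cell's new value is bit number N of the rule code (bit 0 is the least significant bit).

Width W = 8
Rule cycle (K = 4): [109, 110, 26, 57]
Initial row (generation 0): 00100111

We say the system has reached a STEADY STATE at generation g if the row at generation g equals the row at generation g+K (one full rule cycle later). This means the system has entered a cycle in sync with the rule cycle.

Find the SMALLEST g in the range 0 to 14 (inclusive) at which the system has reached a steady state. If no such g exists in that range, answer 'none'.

Answer: 2

Derivation:
Gen 0: 00100111
Gen 1 (rule 109): 10100101
Gen 2 (rule 110): 11101111
Gen 3 (rule 26): 10001000
Gen 4 (rule 57): 01100111
Gen 5 (rule 109): 01100101
Gen 6 (rule 110): 11101111
Gen 7 (rule 26): 10001000
Gen 8 (rule 57): 01100111
Gen 9 (rule 109): 01100101
Gen 10 (rule 110): 11101111
Gen 11 (rule 26): 10001000
Gen 12 (rule 57): 01100111
Gen 13 (rule 109): 01100101
Gen 14 (rule 110): 11101111
Gen 15 (rule 26): 10001000
Gen 16 (rule 57): 01100111
Gen 17 (rule 109): 01100101
Gen 18 (rule 110): 11101111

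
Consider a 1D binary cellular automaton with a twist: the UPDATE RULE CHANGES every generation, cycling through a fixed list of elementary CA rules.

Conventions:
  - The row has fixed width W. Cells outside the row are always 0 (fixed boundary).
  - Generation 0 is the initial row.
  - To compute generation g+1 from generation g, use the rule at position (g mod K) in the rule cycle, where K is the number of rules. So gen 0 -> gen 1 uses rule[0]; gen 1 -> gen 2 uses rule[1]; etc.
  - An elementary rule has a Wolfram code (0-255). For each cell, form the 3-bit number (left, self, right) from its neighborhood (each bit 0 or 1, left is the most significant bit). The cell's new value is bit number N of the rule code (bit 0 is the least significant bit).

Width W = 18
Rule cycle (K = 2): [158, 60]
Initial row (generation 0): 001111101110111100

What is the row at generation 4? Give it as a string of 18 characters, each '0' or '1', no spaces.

Answer: 100101011111100001

Derivation:
Gen 0: 001111101110111100
Gen 1 (rule 158): 011111001100111010
Gen 2 (rule 60): 010000101010100111
Gen 3 (rule 158): 111001101010111110
Gen 4 (rule 60): 100101011111100001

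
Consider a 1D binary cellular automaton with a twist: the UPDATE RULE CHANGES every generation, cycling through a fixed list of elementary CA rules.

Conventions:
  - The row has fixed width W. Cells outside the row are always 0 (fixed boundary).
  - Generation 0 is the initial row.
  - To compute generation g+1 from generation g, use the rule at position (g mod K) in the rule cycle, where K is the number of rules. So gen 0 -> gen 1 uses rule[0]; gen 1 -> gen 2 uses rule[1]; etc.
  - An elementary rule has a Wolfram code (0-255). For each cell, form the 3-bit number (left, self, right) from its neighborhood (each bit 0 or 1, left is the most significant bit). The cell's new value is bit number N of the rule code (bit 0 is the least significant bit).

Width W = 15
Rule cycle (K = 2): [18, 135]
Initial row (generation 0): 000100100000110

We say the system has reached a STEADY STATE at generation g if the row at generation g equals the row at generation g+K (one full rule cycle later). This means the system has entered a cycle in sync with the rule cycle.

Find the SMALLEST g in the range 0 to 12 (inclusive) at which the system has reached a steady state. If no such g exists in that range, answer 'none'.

Gen 0: 000100100000110
Gen 1 (rule 18): 001011010001001
Gen 2 (rule 135): 111000010111011
Gen 3 (rule 18): 000100100000000
Gen 4 (rule 135): 111101101111111
Gen 5 (rule 18): 000000000000000
Gen 6 (rule 135): 111111111111111
Gen 7 (rule 18): 000000000000000
Gen 8 (rule 135): 111111111111111
Gen 9 (rule 18): 000000000000000
Gen 10 (rule 135): 111111111111111
Gen 11 (rule 18): 000000000000000
Gen 12 (rule 135): 111111111111111
Gen 13 (rule 18): 000000000000000
Gen 14 (rule 135): 111111111111111

Answer: 5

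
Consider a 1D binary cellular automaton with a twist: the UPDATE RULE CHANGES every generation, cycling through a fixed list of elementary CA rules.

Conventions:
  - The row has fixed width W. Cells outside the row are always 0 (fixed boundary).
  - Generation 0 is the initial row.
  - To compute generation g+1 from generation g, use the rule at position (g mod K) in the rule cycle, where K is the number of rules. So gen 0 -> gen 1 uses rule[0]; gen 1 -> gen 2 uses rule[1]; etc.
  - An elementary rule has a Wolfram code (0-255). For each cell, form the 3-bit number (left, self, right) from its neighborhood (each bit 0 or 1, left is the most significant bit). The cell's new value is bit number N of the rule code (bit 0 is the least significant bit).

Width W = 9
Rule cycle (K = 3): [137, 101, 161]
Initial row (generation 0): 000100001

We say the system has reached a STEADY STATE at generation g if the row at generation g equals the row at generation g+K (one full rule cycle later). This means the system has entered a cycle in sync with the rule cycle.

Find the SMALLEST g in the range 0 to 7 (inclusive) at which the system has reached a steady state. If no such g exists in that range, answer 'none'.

Answer: none

Derivation:
Gen 0: 000100001
Gen 1 (rule 137): 110001100
Gen 2 (rule 101): 010100101
Gen 3 (rule 161): 001000010
Gen 4 (rule 137): 100011000
Gen 5 (rule 101): 101001011
Gen 6 (rule 161): 010000100
Gen 7 (rule 137): 000110001
Gen 8 (rule 101): 110010101
Gen 9 (rule 161): 000001010
Gen 10 (rule 137): 111100000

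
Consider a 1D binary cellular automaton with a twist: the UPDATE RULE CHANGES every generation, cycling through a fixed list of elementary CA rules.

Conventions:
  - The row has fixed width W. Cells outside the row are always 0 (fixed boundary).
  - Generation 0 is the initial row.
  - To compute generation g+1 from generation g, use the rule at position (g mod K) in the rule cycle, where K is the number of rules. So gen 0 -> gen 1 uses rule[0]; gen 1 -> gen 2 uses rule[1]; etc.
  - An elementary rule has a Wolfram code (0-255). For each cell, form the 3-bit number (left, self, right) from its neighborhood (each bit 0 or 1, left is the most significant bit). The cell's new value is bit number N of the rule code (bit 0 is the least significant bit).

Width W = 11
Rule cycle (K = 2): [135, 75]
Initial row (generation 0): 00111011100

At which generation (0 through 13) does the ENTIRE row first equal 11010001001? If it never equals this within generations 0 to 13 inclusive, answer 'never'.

Answer: 1

Derivation:
Gen 0: 00111011100
Gen 1 (rule 135): 11010001001
Gen 2 (rule 75): 11000110010
Gen 3 (rule 135): 00011000110
Gen 4 (rule 75): 11111011110
Gen 5 (rule 135): 01110001100
Gen 6 (rule 75): 11010111101
Gen 7 (rule 135): 00010011001
Gen 8 (rule 75): 11100111010
Gen 9 (rule 135): 01001010010
Gen 10 (rule 75): 10010000100
Gen 11 (rule 135): 10110111101
Gen 12 (rule 75): 00110100100
Gen 13 (rule 135): 11000101101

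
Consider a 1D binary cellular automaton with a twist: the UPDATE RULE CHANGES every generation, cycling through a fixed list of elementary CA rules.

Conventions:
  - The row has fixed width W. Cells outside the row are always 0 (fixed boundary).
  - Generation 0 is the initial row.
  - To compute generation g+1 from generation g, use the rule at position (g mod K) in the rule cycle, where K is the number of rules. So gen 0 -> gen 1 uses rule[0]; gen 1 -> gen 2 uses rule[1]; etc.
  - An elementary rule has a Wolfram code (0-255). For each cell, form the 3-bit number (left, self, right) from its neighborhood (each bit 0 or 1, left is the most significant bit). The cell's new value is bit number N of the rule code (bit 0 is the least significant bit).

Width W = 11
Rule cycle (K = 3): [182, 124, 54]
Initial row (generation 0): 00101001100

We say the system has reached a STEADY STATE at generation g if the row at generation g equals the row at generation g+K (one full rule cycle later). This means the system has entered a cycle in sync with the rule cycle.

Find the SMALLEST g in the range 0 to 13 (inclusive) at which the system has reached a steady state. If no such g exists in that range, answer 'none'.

Gen 0: 00101001100
Gen 1 (rule 182): 01111110010
Gen 2 (rule 124): 01000011011
Gen 3 (rule 54): 11100100100
Gen 4 (rule 182): 01011111110
Gen 5 (rule 124): 01110000011
Gen 6 (rule 54): 10001000100
Gen 7 (rule 182): 11011101110
Gen 8 (rule 124): 11110111011
Gen 9 (rule 54): 00001000100
Gen 10 (rule 182): 00011101110
Gen 11 (rule 124): 00010111011
Gen 12 (rule 54): 00111000100
Gen 13 (rule 182): 01010101110
Gen 14 (rule 124): 01111111011
Gen 15 (rule 54): 10000000100
Gen 16 (rule 182): 11000001110

Answer: none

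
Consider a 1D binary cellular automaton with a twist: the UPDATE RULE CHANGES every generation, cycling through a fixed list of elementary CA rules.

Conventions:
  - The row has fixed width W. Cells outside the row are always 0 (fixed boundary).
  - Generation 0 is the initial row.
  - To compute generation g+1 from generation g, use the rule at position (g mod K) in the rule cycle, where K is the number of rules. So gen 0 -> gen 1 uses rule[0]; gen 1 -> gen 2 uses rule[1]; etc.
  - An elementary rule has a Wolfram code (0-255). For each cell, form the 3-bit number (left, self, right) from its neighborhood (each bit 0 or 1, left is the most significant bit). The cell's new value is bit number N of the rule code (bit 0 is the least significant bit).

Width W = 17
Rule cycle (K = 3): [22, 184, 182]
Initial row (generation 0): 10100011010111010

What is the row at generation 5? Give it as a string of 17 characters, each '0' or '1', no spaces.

Answer: 11010000000010100

Derivation:
Gen 0: 10100011010111010
Gen 1 (rule 22): 10110100010000011
Gen 2 (rule 184): 01101010001000010
Gen 3 (rule 182): 10011111011100111
Gen 4 (rule 22): 11100000000011000
Gen 5 (rule 184): 11010000000010100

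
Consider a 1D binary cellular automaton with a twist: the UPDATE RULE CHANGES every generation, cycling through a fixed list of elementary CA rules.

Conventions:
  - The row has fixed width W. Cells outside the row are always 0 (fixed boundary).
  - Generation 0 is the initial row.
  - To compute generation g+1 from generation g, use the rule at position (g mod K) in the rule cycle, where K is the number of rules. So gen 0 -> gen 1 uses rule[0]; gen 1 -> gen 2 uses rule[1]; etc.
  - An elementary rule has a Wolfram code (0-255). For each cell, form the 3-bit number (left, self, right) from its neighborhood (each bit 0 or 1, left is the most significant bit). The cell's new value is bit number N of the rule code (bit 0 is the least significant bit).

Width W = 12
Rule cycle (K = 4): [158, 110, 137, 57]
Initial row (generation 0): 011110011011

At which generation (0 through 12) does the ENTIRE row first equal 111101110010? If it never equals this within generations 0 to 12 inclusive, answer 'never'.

Answer: 1

Derivation:
Gen 0: 011110011011
Gen 1 (rule 158): 111101110010
Gen 2 (rule 110): 100111010110
Gen 3 (rule 137): 000110000100
Gen 4 (rule 57): 110101110011
Gen 5 (rule 158): 100101101110
Gen 6 (rule 110): 101111111010
Gen 7 (rule 137): 001111110000
Gen 8 (rule 57): 101000001111
Gen 9 (rule 158): 101100011110
Gen 10 (rule 110): 111100110010
Gen 11 (rule 137): 111000100000
Gen 12 (rule 57): 100110011111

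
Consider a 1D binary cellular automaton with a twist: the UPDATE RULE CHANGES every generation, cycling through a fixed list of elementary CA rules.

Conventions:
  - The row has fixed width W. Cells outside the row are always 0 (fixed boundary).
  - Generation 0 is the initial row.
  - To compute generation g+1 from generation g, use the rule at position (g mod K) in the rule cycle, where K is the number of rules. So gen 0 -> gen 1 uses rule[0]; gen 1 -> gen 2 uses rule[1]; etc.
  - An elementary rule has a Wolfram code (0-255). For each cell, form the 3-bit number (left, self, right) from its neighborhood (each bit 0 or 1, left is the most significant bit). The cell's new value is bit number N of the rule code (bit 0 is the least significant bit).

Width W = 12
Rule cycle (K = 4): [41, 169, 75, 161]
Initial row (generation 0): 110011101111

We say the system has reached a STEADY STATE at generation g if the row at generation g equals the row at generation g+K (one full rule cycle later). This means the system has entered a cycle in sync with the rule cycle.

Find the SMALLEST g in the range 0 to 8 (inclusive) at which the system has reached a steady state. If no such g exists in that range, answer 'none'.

Answer: none

Derivation:
Gen 0: 110011101111
Gen 1 (rule 41): 100010011000
Gen 2 (rule 169): 001000010011
Gen 3 (rule 75): 110011100111
Gen 4 (rule 161): 000001000010
Gen 5 (rule 41): 111100011000
Gen 6 (rule 169): 111001010011
Gen 7 (rule 75): 101010000111
Gen 8 (rule 161): 010100110010
Gen 9 (rule 41): 001000100000
Gen 10 (rule 169): 100010001111
Gen 11 (rule 75): 001100111001
Gen 12 (rule 161): 100000010000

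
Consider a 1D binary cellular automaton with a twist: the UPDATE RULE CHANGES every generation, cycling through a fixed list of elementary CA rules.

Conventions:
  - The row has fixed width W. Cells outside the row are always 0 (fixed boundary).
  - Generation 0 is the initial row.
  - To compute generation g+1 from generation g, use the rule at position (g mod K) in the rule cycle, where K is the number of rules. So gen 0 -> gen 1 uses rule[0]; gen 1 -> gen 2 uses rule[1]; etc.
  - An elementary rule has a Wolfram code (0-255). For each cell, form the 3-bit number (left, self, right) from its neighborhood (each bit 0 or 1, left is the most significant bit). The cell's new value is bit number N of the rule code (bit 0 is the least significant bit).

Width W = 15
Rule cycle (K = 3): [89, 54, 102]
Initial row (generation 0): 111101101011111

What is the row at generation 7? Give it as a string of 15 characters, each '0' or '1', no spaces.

Answer: 101011000110111

Derivation:
Gen 0: 111101101011111
Gen 1 (rule 89): 100101100010001
Gen 2 (rule 54): 111110010111011
Gen 3 (rule 102): 000010111001101
Gen 4 (rule 89): 111000101101100
Gen 5 (rule 54): 000101110010010
Gen 6 (rule 102): 001110010110110
Gen 7 (rule 89): 101011000110111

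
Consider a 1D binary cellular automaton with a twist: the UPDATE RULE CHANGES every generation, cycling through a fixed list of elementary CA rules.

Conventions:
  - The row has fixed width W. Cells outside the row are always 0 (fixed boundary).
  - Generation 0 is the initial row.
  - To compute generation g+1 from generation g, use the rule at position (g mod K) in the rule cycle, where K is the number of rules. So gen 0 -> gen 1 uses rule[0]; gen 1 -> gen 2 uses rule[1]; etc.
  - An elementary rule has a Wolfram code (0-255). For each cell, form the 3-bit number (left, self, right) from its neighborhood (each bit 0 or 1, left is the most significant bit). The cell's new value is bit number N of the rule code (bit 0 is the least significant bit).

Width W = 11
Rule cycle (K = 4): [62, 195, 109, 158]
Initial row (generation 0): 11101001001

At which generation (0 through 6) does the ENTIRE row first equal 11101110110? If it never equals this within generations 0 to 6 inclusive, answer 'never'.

Answer: 5

Derivation:
Gen 0: 11101001001
Gen 1 (rule 62): 10011111111
Gen 2 (rule 195): 00101111111
Gen 3 (rule 109): 10111000001
Gen 4 (rule 158): 10110100011
Gen 5 (rule 62): 11101110110
Gen 6 (rule 195): 01100110010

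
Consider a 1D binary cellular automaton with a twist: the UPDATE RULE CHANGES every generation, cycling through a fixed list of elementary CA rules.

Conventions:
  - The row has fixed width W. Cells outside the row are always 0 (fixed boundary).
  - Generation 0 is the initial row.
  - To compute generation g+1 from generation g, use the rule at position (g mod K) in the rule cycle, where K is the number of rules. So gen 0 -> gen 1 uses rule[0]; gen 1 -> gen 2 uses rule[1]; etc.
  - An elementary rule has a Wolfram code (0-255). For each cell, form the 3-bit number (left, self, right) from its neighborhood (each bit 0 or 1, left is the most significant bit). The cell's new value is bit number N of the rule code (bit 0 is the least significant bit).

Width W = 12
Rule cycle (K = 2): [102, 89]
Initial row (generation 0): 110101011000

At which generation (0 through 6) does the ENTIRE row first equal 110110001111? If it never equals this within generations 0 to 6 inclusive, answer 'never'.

Gen 0: 110101011000
Gen 1 (rule 102): 011111101000
Gen 2 (rule 89): 010000100111
Gen 3 (rule 102): 110001101001
Gen 4 (rule 89): 111101100100
Gen 5 (rule 102): 000110101100
Gen 6 (rule 89): 110110001111

Answer: 6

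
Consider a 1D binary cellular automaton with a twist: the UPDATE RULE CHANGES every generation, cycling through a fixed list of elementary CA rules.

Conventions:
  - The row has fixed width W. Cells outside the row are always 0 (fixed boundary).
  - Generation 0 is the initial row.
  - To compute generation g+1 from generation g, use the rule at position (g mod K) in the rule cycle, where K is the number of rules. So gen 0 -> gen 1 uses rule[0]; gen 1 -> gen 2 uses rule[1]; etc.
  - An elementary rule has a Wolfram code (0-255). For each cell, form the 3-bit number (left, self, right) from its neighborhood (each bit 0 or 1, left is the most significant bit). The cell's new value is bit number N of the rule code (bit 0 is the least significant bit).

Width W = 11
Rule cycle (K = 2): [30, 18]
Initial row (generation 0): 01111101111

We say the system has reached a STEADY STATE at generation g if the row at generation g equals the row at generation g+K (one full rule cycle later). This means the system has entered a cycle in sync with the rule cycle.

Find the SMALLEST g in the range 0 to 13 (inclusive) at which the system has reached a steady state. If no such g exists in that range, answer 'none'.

Gen 0: 01111101111
Gen 1 (rule 30): 11000001000
Gen 2 (rule 18): 00100010100
Gen 3 (rule 30): 01110110110
Gen 4 (rule 18): 10000000001
Gen 5 (rule 30): 11000000011
Gen 6 (rule 18): 00100000100
Gen 7 (rule 30): 01110001110
Gen 8 (rule 18): 10001010001
Gen 9 (rule 30): 11011011011
Gen 10 (rule 18): 00000000000
Gen 11 (rule 30): 00000000000
Gen 12 (rule 18): 00000000000
Gen 13 (rule 30): 00000000000
Gen 14 (rule 18): 00000000000
Gen 15 (rule 30): 00000000000

Answer: 10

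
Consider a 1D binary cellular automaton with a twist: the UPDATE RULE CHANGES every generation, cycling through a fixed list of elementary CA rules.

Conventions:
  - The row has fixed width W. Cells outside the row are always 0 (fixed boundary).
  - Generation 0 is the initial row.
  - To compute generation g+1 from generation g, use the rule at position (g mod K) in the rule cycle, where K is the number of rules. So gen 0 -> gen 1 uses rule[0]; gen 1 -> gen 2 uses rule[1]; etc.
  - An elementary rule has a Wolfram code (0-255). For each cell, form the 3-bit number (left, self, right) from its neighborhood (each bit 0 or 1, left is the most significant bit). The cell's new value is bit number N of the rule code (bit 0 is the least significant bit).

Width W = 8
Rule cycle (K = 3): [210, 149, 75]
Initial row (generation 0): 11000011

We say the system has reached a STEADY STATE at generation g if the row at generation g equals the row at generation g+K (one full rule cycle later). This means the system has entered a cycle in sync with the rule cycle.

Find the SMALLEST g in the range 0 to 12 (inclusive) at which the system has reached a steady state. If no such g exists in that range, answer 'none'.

Answer: none

Derivation:
Gen 0: 11000011
Gen 1 (rule 210): 01100101
Gen 2 (rule 149): 00010101
Gen 3 (rule 75): 11100000
Gen 4 (rule 210): 01110000
Gen 5 (rule 149): 00101111
Gen 6 (rule 75): 11001001
Gen 7 (rule 210): 01110110
Gen 8 (rule 149): 00100001
Gen 9 (rule 75): 11001110
Gen 10 (rule 210): 01110111
Gen 11 (rule 149): 00100010
Gen 12 (rule 75): 11001100
Gen 13 (rule 210): 01110110
Gen 14 (rule 149): 00100001
Gen 15 (rule 75): 11001110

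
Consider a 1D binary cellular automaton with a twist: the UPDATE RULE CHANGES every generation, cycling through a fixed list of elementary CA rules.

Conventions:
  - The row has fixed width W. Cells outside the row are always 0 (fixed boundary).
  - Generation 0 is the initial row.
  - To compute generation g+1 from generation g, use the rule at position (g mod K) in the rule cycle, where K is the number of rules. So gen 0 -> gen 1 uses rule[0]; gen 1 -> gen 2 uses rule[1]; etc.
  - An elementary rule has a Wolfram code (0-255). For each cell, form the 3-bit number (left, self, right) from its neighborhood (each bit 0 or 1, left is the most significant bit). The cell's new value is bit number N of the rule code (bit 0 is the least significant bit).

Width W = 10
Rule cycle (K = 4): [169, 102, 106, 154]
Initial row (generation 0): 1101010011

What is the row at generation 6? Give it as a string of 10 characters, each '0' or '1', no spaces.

Gen 0: 1101010011
Gen 1 (rule 169): 1010100010
Gen 2 (rule 102): 1111100110
Gen 3 (rule 106): 1000101110
Gen 4 (rule 154): 0101001101
Gen 5 (rule 169): 0010001010
Gen 6 (rule 102): 0110011110

Answer: 0110011110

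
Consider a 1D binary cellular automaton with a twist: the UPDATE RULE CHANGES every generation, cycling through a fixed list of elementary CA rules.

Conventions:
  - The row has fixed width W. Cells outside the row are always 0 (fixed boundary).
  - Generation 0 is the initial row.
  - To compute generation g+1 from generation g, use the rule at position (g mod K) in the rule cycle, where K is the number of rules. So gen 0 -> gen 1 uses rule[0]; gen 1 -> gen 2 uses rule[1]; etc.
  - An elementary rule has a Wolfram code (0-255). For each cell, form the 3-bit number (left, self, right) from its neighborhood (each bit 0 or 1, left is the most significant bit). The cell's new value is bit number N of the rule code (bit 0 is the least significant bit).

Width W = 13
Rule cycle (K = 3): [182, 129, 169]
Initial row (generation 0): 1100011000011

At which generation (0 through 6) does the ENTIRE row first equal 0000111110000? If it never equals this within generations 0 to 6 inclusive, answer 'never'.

Gen 0: 1100011000011
Gen 1 (rule 182): 0010100100100
Gen 2 (rule 129): 1000000000001
Gen 3 (rule 169): 0011111111100
Gen 4 (rule 182): 0101111111010
Gen 5 (rule 129): 0000111110000
Gen 6 (rule 169): 1110111100111

Answer: 5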